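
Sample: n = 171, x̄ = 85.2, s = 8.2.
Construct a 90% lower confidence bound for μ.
μ ≥ 84.39

Lower bound (one-sided):
t* = 1.287 (one-sided for 90%)
Lower bound = x̄ - t* · s/√n = 85.2 - 1.287 · 8.2/√171 = 84.39

We are 90% confident that μ ≥ 84.39.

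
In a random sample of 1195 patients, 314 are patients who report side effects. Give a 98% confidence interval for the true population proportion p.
(0.233, 0.292)

Proportion CI:
p̂ = 314/1195 = 0.26276
SE = √(p̂(1-p̂)/n) = √(0.26276 · 0.73724 / 1195) = 0.01273

z* = 2.326
Margin = z* · SE = 2.326 · 0.01273 = 0.0296

CI: 0.26276 ± 0.0296 = (0.233, 0.292)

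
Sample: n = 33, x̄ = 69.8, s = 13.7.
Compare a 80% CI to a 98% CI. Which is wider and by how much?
98% CI is wider by 5.44

df = 32
80% CI: t* = 1.309, (66.68, 72.92), width = 2 · t* · s/√n = 6.24
98% CI: t* = 2.449, (63.96, 75.64), width = 2 · t* · s/√n = 11.68

The 98% CI is wider by 11.68 - 6.24 = 5.44.
Higher confidence requires a wider interval.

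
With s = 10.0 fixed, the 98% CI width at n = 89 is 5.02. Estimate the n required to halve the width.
n ≈ 356

CI width ∝ 1/√n
To reduce width by factor 2, need √n to grow by 2 → need 2² = 4 times as many samples.

Current: n = 89, width = 5.02
New: n = 356, width ≈ 2.48

Width reduced by factor of 5.02/2.48 = 2.02.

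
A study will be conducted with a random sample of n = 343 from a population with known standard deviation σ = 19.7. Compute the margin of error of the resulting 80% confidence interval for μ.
Margin of error = 1.36

Margin of error = z* · σ/√n
= 1.282 · 19.7/√343
= 1.282 · 19.7/18.5203
= 1.36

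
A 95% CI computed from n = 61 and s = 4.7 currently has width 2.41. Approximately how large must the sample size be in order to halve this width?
n ≈ 244

CI width ∝ 1/√n
To reduce width by factor 2, need √n to grow by 2 → need 2² = 4 times as many samples.

Current: n = 61, width = 2.41
New: n = 244, width ≈ 1.19

Width reduced by factor of 2.41/1.19 = 2.03.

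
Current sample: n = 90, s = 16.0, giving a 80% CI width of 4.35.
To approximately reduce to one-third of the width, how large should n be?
n ≈ 810

CI width ∝ 1/√n
To reduce width by factor 3, need √n to grow by 3 → need 3² = 9 times as many samples.

Current: n = 90, width = 4.35
New: n = 810, width ≈ 1.44

Width reduced by factor of 4.35/1.44 = 3.02.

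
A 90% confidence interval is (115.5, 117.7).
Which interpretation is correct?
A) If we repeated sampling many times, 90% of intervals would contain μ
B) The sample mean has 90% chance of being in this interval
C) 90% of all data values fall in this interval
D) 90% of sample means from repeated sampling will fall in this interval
A

A) Correct — this is the frequentist long-run coverage interpretation.
B) Wrong — x̄ is observed and sits in the interval by construction.
C) Wrong — a CI is about the parameter μ, not individual data values.
D) Wrong — coverage applies to intervals containing μ, not to future x̄ values.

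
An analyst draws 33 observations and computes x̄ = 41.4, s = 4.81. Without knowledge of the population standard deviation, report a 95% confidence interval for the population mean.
(39.69, 43.11)

t-interval (σ unknown):
df = n - 1 = 32
t* = 2.037 for 95% confidence

Margin of error = t* · s/√n = 2.037 · 4.81/√33 = 1.71

CI: (39.69, 43.11)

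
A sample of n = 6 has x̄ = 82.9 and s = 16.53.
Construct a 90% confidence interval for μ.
(69.30, 96.50)

t-interval (σ unknown):
df = n - 1 = 5
t* = 2.015 for 90% confidence

Margin of error = t* · s/√n = 2.015 · 16.53/√6 = 13.60

CI: (69.30, 96.50)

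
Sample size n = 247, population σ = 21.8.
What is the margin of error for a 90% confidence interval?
Margin of error = 2.28

Margin of error = z* · σ/√n
= 1.645 · 21.8/√247
= 1.645 · 21.8/15.7162
= 2.28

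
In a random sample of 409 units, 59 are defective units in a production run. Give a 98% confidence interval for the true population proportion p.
(0.104, 0.185)

Proportion CI:
p̂ = 59/409 = 0.14425
SE = √(p̂(1-p̂)/n) = √(0.14425 · 0.85575 / 409) = 0.01737

z* = 2.326
Margin = z* · SE = 2.326 · 0.01737 = 0.0404

CI: 0.14425 ± 0.0404 = (0.104, 0.185)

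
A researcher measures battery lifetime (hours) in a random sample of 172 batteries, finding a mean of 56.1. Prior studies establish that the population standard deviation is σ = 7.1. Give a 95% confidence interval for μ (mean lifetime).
(55.04, 57.16)

z-interval (σ known):
z* = 1.960 for 95% confidence

Margin of error = z* · σ/√n = 1.960 · 7.1/√172 = 1.06

CI: (56.1 - 1.06, 56.1 + 1.06) = (55.04, 57.16)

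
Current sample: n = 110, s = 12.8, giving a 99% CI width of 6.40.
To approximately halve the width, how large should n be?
n ≈ 440

CI width ∝ 1/√n
To reduce width by factor 2, need √n to grow by 2 → need 2² = 4 times as many samples.

Current: n = 110, width = 6.40
New: n = 440, width ≈ 3.16

Width reduced by factor of 6.40/3.16 = 2.03.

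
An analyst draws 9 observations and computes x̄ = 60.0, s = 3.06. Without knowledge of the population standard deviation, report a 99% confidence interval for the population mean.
(56.58, 63.42)

t-interval (σ unknown):
df = n - 1 = 8
t* = 3.355 for 99% confidence

Margin of error = t* · s/√n = 3.355 · 3.06/√9 = 3.42

CI: (56.58, 63.42)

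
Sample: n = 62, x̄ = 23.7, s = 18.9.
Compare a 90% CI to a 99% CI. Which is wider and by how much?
99% CI is wider by 4.74

df = 61
90% CI: t* = 1.670, (19.69, 27.71), width = 2 · t* · s/√n = 8.02
99% CI: t* = 2.659, (17.32, 30.08), width = 2 · t* · s/√n = 12.76

The 99% CI is wider by 12.76 - 8.02 = 4.74.
Higher confidence requires a wider interval.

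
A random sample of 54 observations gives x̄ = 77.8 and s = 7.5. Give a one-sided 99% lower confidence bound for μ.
μ ≥ 75.35

Lower bound (one-sided):
t* = 2.399 (one-sided for 99%)
Lower bound = x̄ - t* · s/√n = 77.8 - 2.399 · 7.5/√54 = 75.35

We are 99% confident that μ ≥ 75.35.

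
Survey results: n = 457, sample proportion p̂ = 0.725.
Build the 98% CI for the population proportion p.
(0.676, 0.774)

Proportion CI:
SE = √(p̂(1-p̂)/n) = √(0.725 · 0.275 / 457) = 0.02089

z* = 2.326
Margin = z* · SE = 2.326 · 0.02089 = 0.0486

CI: 0.725 ± 0.0486 = (0.676, 0.774)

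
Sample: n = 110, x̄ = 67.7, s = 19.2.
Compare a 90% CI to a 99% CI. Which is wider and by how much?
99% CI is wider by 3.53

df = 109
90% CI: t* = 1.659, (64.66, 70.74), width = 2 · t* · s/√n = 6.07
99% CI: t* = 2.622, (62.90, 72.50), width = 2 · t* · s/√n = 9.60

The 99% CI is wider by 9.60 - 6.07 = 3.53.
Higher confidence requires a wider interval.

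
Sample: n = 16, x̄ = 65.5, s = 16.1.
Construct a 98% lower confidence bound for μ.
μ ≥ 56.45

Lower bound (one-sided):
t* = 2.249 (one-sided for 98%)
Lower bound = x̄ - t* · s/√n = 65.5 - 2.249 · 16.1/√16 = 56.45

We are 98% confident that μ ≥ 56.45.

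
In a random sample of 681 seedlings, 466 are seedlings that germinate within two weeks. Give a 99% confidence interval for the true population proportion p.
(0.638, 0.730)

Proportion CI:
p̂ = 466/681 = 0.68429
SE = √(p̂(1-p̂)/n) = √(0.68429 · 0.31571 / 681) = 0.01781

z* = 2.576
Margin = z* · SE = 2.576 · 0.01781 = 0.0459

CI: 0.68429 ± 0.0459 = (0.638, 0.730)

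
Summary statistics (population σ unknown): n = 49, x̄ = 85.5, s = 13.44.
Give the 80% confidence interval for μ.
(83.01, 87.99)

t-interval (σ unknown):
df = n - 1 = 48
t* = 1.299 for 80% confidence

Margin of error = t* · s/√n = 1.299 · 13.44/√49 = 2.49

CI: (83.01, 87.99)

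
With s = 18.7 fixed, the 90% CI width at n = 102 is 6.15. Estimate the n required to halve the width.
n ≈ 408

CI width ∝ 1/√n
To reduce width by factor 2, need √n to grow by 2 → need 2² = 4 times as many samples.

Current: n = 102, width = 6.15
New: n = 408, width ≈ 3.05

Width reduced by factor of 6.15/3.05 = 2.02.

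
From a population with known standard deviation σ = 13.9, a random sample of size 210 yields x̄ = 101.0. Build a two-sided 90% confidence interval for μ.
(99.42, 102.58)

z-interval (σ known):
z* = 1.645 for 90% confidence

Margin of error = z* · σ/√n = 1.645 · 13.9/√210 = 1.58

CI: (101.0 - 1.58, 101.0 + 1.58) = (99.42, 102.58)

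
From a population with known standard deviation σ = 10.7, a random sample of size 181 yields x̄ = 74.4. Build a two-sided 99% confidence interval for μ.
(72.35, 76.45)

z-interval (σ known):
z* = 2.576 for 99% confidence

Margin of error = z* · σ/√n = 2.576 · 10.7/√181 = 2.05

CI: (74.4 - 2.05, 74.4 + 2.05) = (72.35, 76.45)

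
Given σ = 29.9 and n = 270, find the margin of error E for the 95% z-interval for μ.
Margin of error = 3.57

Margin of error = z* · σ/√n
= 1.960 · 29.9/√270
= 1.960 · 29.9/16.4317
= 3.57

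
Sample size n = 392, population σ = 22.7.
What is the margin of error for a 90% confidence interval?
Margin of error = 1.89

Margin of error = z* · σ/√n
= 1.645 · 22.7/√392
= 1.645 · 22.7/19.7990
= 1.89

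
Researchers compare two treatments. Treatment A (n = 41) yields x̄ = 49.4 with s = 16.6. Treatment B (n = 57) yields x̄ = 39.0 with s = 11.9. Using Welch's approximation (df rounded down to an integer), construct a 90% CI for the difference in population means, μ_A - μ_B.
(5.34, 15.46)

Difference: x̄₁ - x̄₂ = 10.40
SE = √(s₁²/n₁ + s₂²/n₂) = √(16.6²/41 + 11.9²/57) = 3.0340
df = 68.36 → 68 (Welch–Satterthwaite, rounded down)
t* = 1.668

CI: 10.40 ± 1.668 · 3.0340 = 10.40 ± 5.06 = (5.34, 15.46)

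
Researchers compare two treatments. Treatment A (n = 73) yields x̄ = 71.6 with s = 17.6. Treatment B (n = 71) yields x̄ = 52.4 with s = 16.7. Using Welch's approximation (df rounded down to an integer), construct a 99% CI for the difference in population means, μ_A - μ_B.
(11.74, 26.66)

Difference: x̄₁ - x̄₂ = 19.20
SE = √(s₁²/n₁ + s₂²/n₂) = √(17.6²/73 + 16.7²/71) = 2.8586
df = 141.91 → 141 (Welch–Satterthwaite, rounded down)
t* = 2.611

CI: 19.20 ± 2.611 · 2.8586 = 19.20 ± 7.46 = (11.74, 26.66)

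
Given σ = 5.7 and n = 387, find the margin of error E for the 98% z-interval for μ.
Margin of error = 0.67

Margin of error = z* · σ/√n
= 2.326 · 5.7/√387
= 2.326 · 5.7/19.6723
= 0.67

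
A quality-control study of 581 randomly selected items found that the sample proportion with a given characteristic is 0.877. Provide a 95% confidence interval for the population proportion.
(0.850, 0.904)

Proportion CI:
SE = √(p̂(1-p̂)/n) = √(0.877 · 0.123 / 581) = 0.01363

z* = 1.960
Margin = z* · SE = 1.960 · 0.01363 = 0.0267

CI: 0.877 ± 0.0267 = (0.850, 0.904)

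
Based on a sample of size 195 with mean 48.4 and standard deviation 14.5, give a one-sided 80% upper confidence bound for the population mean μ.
μ ≤ 49.28

Upper bound (one-sided):
t* = 0.843 (one-sided for 80%)
Upper bound = x̄ + t* · s/√n = 48.4 + 0.843 · 14.5/√195 = 49.28

We are 80% confident that μ ≤ 49.28.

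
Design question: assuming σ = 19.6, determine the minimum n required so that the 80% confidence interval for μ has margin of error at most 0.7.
n ≥ 1289

For margin E ≤ 0.7:
n ≥ (z* · σ / E)²
n ≥ (1.282 · 19.6 / 0.7)²
n ≥ 1288.52

Minimum n = 1289 (rounding up)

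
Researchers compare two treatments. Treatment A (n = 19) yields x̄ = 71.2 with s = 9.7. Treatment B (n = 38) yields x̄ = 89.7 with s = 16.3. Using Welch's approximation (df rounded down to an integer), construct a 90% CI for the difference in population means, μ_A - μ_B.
(-24.29, -12.71)

Difference: x̄₁ - x̄₂ = -18.50
SE = √(s₁²/n₁ + s₂²/n₂) = √(9.7²/19 + 16.3²/38) = 3.4560
df = 53.16 → 53 (Welch–Satterthwaite, rounded down)
t* = 1.674

CI: -18.50 ± 1.674 · 3.4560 = -18.50 ± 5.79 = (-24.29, -12.71)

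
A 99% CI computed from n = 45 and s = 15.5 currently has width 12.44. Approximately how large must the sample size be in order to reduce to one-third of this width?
n ≈ 405

CI width ∝ 1/√n
To reduce width by factor 3, need √n to grow by 3 → need 3² = 9 times as many samples.

Current: n = 45, width = 12.44
New: n = 405, width ≈ 3.99

Width reduced by factor of 12.44/3.99 = 3.12.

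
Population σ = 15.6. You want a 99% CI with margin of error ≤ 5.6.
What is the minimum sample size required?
n ≥ 52

For margin E ≤ 5.6:
n ≥ (z* · σ / E)²
n ≥ (2.576 · 15.6 / 5.6)²
n ≥ 51.49

Minimum n = 52 (rounding up)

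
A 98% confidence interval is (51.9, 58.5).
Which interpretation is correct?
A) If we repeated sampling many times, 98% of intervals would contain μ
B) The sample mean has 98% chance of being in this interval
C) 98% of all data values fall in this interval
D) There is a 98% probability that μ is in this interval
A

A) Correct — this is the frequentist long-run coverage interpretation.
B) Wrong — x̄ is observed and sits in the interval by construction.
C) Wrong — a CI is about the parameter μ, not individual data values.
D) Wrong — μ is fixed; the randomness lives in the interval, not in μ.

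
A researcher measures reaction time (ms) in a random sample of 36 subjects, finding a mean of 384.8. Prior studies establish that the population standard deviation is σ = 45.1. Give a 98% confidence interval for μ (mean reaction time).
(367.32, 402.28)

z-interval (σ known):
z* = 2.326 for 98% confidence

Margin of error = z* · σ/√n = 2.326 · 45.1/√36 = 17.48

CI: (384.8 - 17.48, 384.8 + 17.48) = (367.32, 402.28)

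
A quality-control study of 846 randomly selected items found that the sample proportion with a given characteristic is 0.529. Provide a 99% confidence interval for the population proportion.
(0.485, 0.573)

Proportion CI:
SE = √(p̂(1-p̂)/n) = √(0.529 · 0.471 / 846) = 0.01716

z* = 2.576
Margin = z* · SE = 2.576 · 0.01716 = 0.0442

CI: 0.529 ± 0.0442 = (0.485, 0.573)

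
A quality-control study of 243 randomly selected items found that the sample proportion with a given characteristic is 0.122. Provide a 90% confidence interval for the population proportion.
(0.087, 0.157)

Proportion CI:
SE = √(p̂(1-p̂)/n) = √(0.122 · 0.878 / 243) = 0.02100

z* = 1.645
Margin = z* · SE = 1.645 · 0.02100 = 0.0345

CI: 0.122 ± 0.0345 = (0.087, 0.157)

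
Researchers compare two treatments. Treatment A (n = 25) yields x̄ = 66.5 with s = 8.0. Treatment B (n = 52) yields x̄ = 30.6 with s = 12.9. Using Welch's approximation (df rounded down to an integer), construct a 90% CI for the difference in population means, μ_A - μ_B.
(31.90, 39.90)

Difference: x̄₁ - x̄₂ = 35.90
SE = √(s₁²/n₁ + s₂²/n₂) = √(8.0²/25 + 12.9²/52) = 2.4000
df = 70.02 → 70 (Welch–Satterthwaite, rounded down)
t* = 1.667

CI: 35.90 ± 1.667 · 2.4000 = 35.90 ± 4.00 = (31.90, 39.90)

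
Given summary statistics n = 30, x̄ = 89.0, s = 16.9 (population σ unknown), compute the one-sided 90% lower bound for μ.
μ ≥ 84.95

Lower bound (one-sided):
t* = 1.311 (one-sided for 90%)
Lower bound = x̄ - t* · s/√n = 89.0 - 1.311 · 16.9/√30 = 84.95

We are 90% confident that μ ≥ 84.95.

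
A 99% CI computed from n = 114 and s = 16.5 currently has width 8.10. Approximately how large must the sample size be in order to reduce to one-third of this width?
n ≈ 1026

CI width ∝ 1/√n
To reduce width by factor 3, need √n to grow by 3 → need 3² = 9 times as many samples.

Current: n = 114, width = 8.10
New: n = 1026, width ≈ 2.66

Width reduced by factor of 8.10/2.66 = 3.05.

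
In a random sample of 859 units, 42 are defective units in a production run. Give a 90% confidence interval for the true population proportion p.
(0.037, 0.061)

Proportion CI:
p̂ = 42/859 = 0.04889
SE = √(p̂(1-p̂)/n) = √(0.04889 · 0.95111 / 859) = 0.00736

z* = 1.645
Margin = z* · SE = 1.645 · 0.00736 = 0.0121

CI: 0.04889 ± 0.0121 = (0.037, 0.061)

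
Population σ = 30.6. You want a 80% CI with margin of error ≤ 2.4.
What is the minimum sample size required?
n ≥ 268

For margin E ≤ 2.4:
n ≥ (z* · σ / E)²
n ≥ (1.282 · 30.6 / 2.4)²
n ≥ 267.18

Minimum n = 268 (rounding up)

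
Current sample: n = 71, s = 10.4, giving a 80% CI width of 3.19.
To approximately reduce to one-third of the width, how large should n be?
n ≈ 639

CI width ∝ 1/√n
To reduce width by factor 3, need √n to grow by 3 → need 3² = 9 times as many samples.

Current: n = 71, width = 3.19
New: n = 639, width ≈ 1.06

Width reduced by factor of 3.19/1.06 = 3.01.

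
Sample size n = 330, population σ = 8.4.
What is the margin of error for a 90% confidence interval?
Margin of error = 0.76

Margin of error = z* · σ/√n
= 1.645 · 8.4/√330
= 1.645 · 8.4/18.1659
= 0.76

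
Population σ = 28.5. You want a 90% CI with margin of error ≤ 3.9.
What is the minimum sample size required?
n ≥ 145

For margin E ≤ 3.9:
n ≥ (z* · σ / E)²
n ≥ (1.645 · 28.5 / 3.9)²
n ≥ 144.51

Minimum n = 145 (rounding up)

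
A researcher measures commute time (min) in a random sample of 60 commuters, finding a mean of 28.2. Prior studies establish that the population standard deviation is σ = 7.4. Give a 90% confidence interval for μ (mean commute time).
(26.63, 29.77)

z-interval (σ known):
z* = 1.645 for 90% confidence

Margin of error = z* · σ/√n = 1.645 · 7.4/√60 = 1.57

CI: (28.2 - 1.57, 28.2 + 1.57) = (26.63, 29.77)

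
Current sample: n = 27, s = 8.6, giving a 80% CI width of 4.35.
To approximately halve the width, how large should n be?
n ≈ 108

CI width ∝ 1/√n
To reduce width by factor 2, need √n to grow by 2 → need 2² = 4 times as many samples.

Current: n = 27, width = 4.35
New: n = 108, width ≈ 2.14

Width reduced by factor of 4.35/2.14 = 2.03.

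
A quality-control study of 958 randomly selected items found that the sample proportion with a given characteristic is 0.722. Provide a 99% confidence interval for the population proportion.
(0.685, 0.759)

Proportion CI:
SE = √(p̂(1-p̂)/n) = √(0.722 · 0.278 / 958) = 0.01447

z* = 2.576
Margin = z* · SE = 2.576 · 0.01447 = 0.0373

CI: 0.722 ± 0.0373 = (0.685, 0.759)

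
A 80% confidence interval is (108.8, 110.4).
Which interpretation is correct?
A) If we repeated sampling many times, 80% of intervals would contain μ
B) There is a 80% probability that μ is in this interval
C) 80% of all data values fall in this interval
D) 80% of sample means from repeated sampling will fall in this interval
A

A) Correct — this is the frequentist long-run coverage interpretation.
B) Wrong — μ is fixed; the randomness lives in the interval, not in μ.
C) Wrong — a CI is about the parameter μ, not individual data values.
D) Wrong — coverage applies to intervals containing μ, not to future x̄ values.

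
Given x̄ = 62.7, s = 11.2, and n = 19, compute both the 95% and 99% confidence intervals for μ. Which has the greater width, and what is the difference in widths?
99% CI is wider by 3.99

df = 18
95% CI: t* = 2.101, (57.30, 68.10), width = 2 · t* · s/√n = 10.80
99% CI: t* = 2.878, (55.31, 70.09), width = 2 · t* · s/√n = 14.79

The 99% CI is wider by 14.79 - 10.80 = 3.99.
Higher confidence requires a wider interval.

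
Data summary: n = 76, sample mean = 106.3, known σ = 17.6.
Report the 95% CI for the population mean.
(102.34, 110.26)

z-interval (σ known):
z* = 1.960 for 95% confidence

Margin of error = z* · σ/√n = 1.960 · 17.6/√76 = 3.96

CI: (106.3 - 3.96, 106.3 + 3.96) = (102.34, 110.26)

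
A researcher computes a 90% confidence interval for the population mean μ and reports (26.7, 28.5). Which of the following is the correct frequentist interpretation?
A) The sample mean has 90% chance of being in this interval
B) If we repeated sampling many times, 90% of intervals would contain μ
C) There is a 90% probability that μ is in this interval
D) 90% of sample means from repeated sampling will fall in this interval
B

A) Wrong — x̄ is observed and sits in the interval by construction.
B) Correct — this is the frequentist long-run coverage interpretation.
C) Wrong — μ is fixed; the randomness lives in the interval, not in μ.
D) Wrong — coverage applies to intervals containing μ, not to future x̄ values.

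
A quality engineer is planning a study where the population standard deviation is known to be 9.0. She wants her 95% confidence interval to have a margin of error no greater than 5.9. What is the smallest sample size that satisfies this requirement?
n ≥ 9

For margin E ≤ 5.9:
n ≥ (z* · σ / E)²
n ≥ (1.960 · 9.0 / 5.9)²
n ≥ 8.94

Minimum n = 9 (rounding up)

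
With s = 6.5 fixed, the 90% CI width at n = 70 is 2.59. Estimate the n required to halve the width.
n ≈ 280

CI width ∝ 1/√n
To reduce width by factor 2, need √n to grow by 2 → need 2² = 4 times as many samples.

Current: n = 70, width = 2.59
New: n = 280, width ≈ 1.28

Width reduced by factor of 2.59/1.28 = 2.02.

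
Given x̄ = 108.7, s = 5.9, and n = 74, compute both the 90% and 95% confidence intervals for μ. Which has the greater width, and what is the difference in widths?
95% CI is wider by 0.44

df = 73
90% CI: t* = 1.666, (107.56, 109.84), width = 2 · t* · s/√n = 2.29
95% CI: t* = 1.993, (107.33, 110.07), width = 2 · t* · s/√n = 2.73

The 95% CI is wider by 2.73 - 2.29 = 0.44.
Higher confidence requires a wider interval.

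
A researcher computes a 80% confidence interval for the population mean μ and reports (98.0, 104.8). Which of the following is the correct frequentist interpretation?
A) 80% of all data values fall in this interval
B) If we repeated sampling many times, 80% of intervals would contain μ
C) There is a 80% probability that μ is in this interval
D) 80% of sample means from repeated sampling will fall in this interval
B

A) Wrong — a CI is about the parameter μ, not individual data values.
B) Correct — this is the frequentist long-run coverage interpretation.
C) Wrong — μ is fixed; the randomness lives in the interval, not in μ.
D) Wrong — coverage applies to intervals containing μ, not to future x̄ values.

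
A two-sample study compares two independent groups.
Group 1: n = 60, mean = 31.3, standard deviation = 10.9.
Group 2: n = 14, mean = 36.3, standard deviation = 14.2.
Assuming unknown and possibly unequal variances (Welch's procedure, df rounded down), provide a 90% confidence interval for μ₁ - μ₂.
(-12.07, 2.07)

Difference: x̄₁ - x̄₂ = -5.00
SE = √(s₁²/n₁ + s₂²/n₂) = √(10.9²/60 + 14.2²/14) = 4.0476
df = 16.75 → 16 (Welch–Satterthwaite, rounded down)
t* = 1.746

CI: -5.00 ± 1.746 · 4.0476 = -5.00 ± 7.07 = (-12.07, 2.07)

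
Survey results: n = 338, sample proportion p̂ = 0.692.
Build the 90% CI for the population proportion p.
(0.651, 0.733)

Proportion CI:
SE = √(p̂(1-p̂)/n) = √(0.692 · 0.308 / 338) = 0.02511

z* = 1.645
Margin = z* · SE = 1.645 · 0.02511 = 0.0413

CI: 0.692 ± 0.0413 = (0.651, 0.733)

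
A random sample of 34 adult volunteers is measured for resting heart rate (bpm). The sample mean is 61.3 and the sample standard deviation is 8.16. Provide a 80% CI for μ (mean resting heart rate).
(59.47, 63.13)

t-interval (σ unknown):
df = n - 1 = 33
t* = 1.308 for 80% confidence

Margin of error = t* · s/√n = 1.308 · 8.16/√34 = 1.83

CI: (59.47, 63.13)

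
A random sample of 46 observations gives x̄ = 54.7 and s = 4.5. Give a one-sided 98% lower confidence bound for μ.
μ ≥ 53.30

Lower bound (one-sided):
t* = 2.115 (one-sided for 98%)
Lower bound = x̄ - t* · s/√n = 54.7 - 2.115 · 4.5/√46 = 53.30

We are 98% confident that μ ≥ 53.30.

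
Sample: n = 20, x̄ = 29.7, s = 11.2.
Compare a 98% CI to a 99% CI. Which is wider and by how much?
99% CI is wider by 1.61

df = 19
98% CI: t* = 2.539, (23.34, 36.06), width = 2 · t* · s/√n = 12.72
99% CI: t* = 2.861, (22.53, 36.87), width = 2 · t* · s/√n = 14.33

The 99% CI is wider by 14.33 - 12.72 = 1.61.
Higher confidence requires a wider interval.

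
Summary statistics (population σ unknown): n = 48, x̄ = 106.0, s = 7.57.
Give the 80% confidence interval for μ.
(104.58, 107.42)

t-interval (σ unknown):
df = n - 1 = 47
t* = 1.300 for 80% confidence

Margin of error = t* · s/√n = 1.300 · 7.57/√48 = 1.42

CI: (104.58, 107.42)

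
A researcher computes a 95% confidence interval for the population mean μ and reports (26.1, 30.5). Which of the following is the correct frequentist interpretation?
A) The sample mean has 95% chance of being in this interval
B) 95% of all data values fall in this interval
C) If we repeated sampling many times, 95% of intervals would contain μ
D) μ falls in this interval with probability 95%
C

A) Wrong — x̄ is observed and sits in the interval by construction.
B) Wrong — a CI is about the parameter μ, not individual data values.
C) Correct — this is the frequentist long-run coverage interpretation.
D) Wrong — μ is fixed; the randomness lives in the interval, not in μ.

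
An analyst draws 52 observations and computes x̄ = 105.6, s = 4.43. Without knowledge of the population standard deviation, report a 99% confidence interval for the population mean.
(103.96, 107.24)

t-interval (σ unknown):
df = n - 1 = 51
t* = 2.676 for 99% confidence

Margin of error = t* · s/√n = 2.676 · 4.43/√52 = 1.64

CI: (103.96, 107.24)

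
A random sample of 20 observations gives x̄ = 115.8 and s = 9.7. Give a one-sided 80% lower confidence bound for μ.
μ ≥ 113.93

Lower bound (one-sided):
t* = 0.861 (one-sided for 80%)
Lower bound = x̄ - t* · s/√n = 115.8 - 0.861 · 9.7/√20 = 113.93

We are 80% confident that μ ≥ 113.93.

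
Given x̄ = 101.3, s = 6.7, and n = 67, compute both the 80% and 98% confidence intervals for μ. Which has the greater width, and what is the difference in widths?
98% CI is wider by 1.78

df = 66
80% CI: t* = 1.295, (100.24, 102.36), width = 2 · t* · s/√n = 2.12
98% CI: t* = 2.384, (99.35, 103.25), width = 2 · t* · s/√n = 3.90

The 98% CI is wider by 3.90 - 2.12 = 1.78.
Higher confidence requires a wider interval.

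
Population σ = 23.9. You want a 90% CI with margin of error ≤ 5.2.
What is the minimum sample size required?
n ≥ 58

For margin E ≤ 5.2:
n ≥ (z* · σ / E)²
n ≥ (1.645 · 23.9 / 5.2)²
n ≥ 57.16

Minimum n = 58 (rounding up)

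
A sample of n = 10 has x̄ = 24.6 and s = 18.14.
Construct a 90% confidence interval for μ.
(14.09, 35.11)

t-interval (σ unknown):
df = n - 1 = 9
t* = 1.833 for 90% confidence

Margin of error = t* · s/√n = 1.833 · 18.14/√10 = 10.51

CI: (14.09, 35.11)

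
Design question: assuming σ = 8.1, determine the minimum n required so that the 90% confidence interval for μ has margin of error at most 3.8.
n ≥ 13

For margin E ≤ 3.8:
n ≥ (z* · σ / E)²
n ≥ (1.645 · 8.1 / 3.8)²
n ≥ 12.30

Minimum n = 13 (rounding up)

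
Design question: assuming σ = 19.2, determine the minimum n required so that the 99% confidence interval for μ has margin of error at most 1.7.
n ≥ 847

For margin E ≤ 1.7:
n ≥ (z* · σ / E)²
n ≥ (2.576 · 19.2 / 1.7)²
n ≥ 846.44

Minimum n = 847 (rounding up)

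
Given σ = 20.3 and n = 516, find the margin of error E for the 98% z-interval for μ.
Margin of error = 2.08

Margin of error = z* · σ/√n
= 2.326 · 20.3/√516
= 2.326 · 20.3/22.7156
= 2.08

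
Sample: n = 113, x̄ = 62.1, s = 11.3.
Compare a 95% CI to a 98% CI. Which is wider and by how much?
98% CI is wider by 0.81

df = 112
95% CI: t* = 1.981, (59.99, 64.21), width = 2 · t* · s/√n = 4.21
98% CI: t* = 2.360, (59.59, 64.61), width = 2 · t* · s/√n = 5.02

The 98% CI is wider by 5.02 - 4.21 = 0.81.
Higher confidence requires a wider interval.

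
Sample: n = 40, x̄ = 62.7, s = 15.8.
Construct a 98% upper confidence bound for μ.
μ ≤ 68.01

Upper bound (one-sided):
t* = 2.125 (one-sided for 98%)
Upper bound = x̄ + t* · s/√n = 62.7 + 2.125 · 15.8/√40 = 68.01

We are 98% confident that μ ≤ 68.01.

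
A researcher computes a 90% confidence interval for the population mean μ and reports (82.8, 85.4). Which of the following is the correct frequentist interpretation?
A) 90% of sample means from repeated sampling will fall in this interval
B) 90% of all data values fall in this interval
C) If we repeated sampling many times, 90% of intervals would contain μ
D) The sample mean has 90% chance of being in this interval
C

A) Wrong — coverage applies to intervals containing μ, not to future x̄ values.
B) Wrong — a CI is about the parameter μ, not individual data values.
C) Correct — this is the frequentist long-run coverage interpretation.
D) Wrong — x̄ is observed and sits in the interval by construction.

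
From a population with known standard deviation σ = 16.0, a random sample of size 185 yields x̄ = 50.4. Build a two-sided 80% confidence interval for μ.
(48.89, 51.91)

z-interval (σ known):
z* = 1.282 for 80% confidence

Margin of error = z* · σ/√n = 1.282 · 16.0/√185 = 1.51

CI: (50.4 - 1.51, 50.4 + 1.51) = (48.89, 51.91)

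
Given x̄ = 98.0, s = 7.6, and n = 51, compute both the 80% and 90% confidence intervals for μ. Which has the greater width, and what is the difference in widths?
90% CI is wider by 0.81

df = 50
80% CI: t* = 1.299, (96.62, 99.38), width = 2 · t* · s/√n = 2.76
90% CI: t* = 1.676, (96.22, 99.78), width = 2 · t* · s/√n = 3.57

The 90% CI is wider by 3.57 - 2.76 = 0.81.
Higher confidence requires a wider interval.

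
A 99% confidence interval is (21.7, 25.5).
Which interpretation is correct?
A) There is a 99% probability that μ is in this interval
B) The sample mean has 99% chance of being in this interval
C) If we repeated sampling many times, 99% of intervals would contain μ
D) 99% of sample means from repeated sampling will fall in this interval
C

A) Wrong — μ is fixed; the randomness lives in the interval, not in μ.
B) Wrong — x̄ is observed and sits in the interval by construction.
C) Correct — this is the frequentist long-run coverage interpretation.
D) Wrong — coverage applies to intervals containing μ, not to future x̄ values.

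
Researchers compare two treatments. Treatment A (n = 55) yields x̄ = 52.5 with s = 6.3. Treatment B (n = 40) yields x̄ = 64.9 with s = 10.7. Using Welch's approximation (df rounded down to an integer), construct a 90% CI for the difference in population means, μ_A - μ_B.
(-15.57, -9.23)

Difference: x̄₁ - x̄₂ = -12.40
SE = √(s₁²/n₁ + s₂²/n₂) = √(6.3²/55 + 10.7²/40) = 1.8931
df = 58.46 → 58 (Welch–Satterthwaite, rounded down)
t* = 1.672

CI: -12.40 ± 1.672 · 1.8931 = -12.40 ± 3.17 = (-15.57, -9.23)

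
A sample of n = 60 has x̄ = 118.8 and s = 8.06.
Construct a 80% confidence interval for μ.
(117.45, 120.15)

t-interval (σ unknown):
df = n - 1 = 59
t* = 1.296 for 80% confidence

Margin of error = t* · s/√n = 1.296 · 8.06/√60 = 1.35

CI: (117.45, 120.15)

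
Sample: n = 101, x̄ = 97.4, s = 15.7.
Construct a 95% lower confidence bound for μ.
μ ≥ 94.81

Lower bound (one-sided):
t* = 1.660 (one-sided for 95%)
Lower bound = x̄ - t* · s/√n = 97.4 - 1.660 · 15.7/√101 = 94.81

We are 95% confident that μ ≥ 94.81.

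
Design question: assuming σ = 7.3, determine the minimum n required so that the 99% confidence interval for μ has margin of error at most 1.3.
n ≥ 210

For margin E ≤ 1.3:
n ≥ (z* · σ / E)²
n ≥ (2.576 · 7.3 / 1.3)²
n ≥ 209.24

Minimum n = 210 (rounding up)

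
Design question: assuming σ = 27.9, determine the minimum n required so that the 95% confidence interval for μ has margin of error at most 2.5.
n ≥ 479

For margin E ≤ 2.5:
n ≥ (z* · σ / E)²
n ≥ (1.960 · 27.9 / 2.5)²
n ≥ 478.45

Minimum n = 479 (rounding up)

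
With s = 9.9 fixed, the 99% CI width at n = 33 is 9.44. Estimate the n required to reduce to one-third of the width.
n ≈ 297

CI width ∝ 1/√n
To reduce width by factor 3, need √n to grow by 3 → need 3² = 9 times as many samples.

Current: n = 33, width = 9.44
New: n = 297, width ≈ 2.98

Width reduced by factor of 9.44/2.98 = 3.17.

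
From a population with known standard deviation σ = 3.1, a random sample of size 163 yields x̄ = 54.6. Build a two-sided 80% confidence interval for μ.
(54.29, 54.91)

z-interval (σ known):
z* = 1.282 for 80% confidence

Margin of error = z* · σ/√n = 1.282 · 3.1/√163 = 0.31

CI: (54.6 - 0.31, 54.6 + 0.31) = (54.29, 54.91)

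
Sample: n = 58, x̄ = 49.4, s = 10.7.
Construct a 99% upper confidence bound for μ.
μ ≤ 52.76

Upper bound (one-sided):
t* = 2.394 (one-sided for 99%)
Upper bound = x̄ + t* · s/√n = 49.4 + 2.394 · 10.7/√58 = 52.76

We are 99% confident that μ ≤ 52.76.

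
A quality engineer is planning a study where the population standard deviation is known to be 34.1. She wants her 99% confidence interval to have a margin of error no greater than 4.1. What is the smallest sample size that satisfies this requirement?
n ≥ 460

For margin E ≤ 4.1:
n ≥ (z* · σ / E)²
n ≥ (2.576 · 34.1 / 4.1)²
n ≥ 459.02

Minimum n = 460 (rounding up)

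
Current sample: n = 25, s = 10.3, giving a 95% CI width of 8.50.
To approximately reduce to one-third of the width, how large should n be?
n ≈ 225

CI width ∝ 1/√n
To reduce width by factor 3, need √n to grow by 3 → need 3² = 9 times as many samples.

Current: n = 25, width = 8.50
New: n = 225, width ≈ 2.71

Width reduced by factor of 8.50/2.71 = 3.14.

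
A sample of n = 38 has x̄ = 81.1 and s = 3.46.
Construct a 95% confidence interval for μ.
(79.96, 82.24)

t-interval (σ unknown):
df = n - 1 = 37
t* = 2.026 for 95% confidence

Margin of error = t* · s/√n = 2.026 · 3.46/√38 = 1.14

CI: (79.96, 82.24)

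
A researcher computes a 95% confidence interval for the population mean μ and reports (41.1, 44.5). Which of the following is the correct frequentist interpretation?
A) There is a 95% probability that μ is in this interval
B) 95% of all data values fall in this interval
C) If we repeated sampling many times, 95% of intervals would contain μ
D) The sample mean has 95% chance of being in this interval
C

A) Wrong — μ is fixed; the randomness lives in the interval, not in μ.
B) Wrong — a CI is about the parameter μ, not individual data values.
C) Correct — this is the frequentist long-run coverage interpretation.
D) Wrong — x̄ is observed and sits in the interval by construction.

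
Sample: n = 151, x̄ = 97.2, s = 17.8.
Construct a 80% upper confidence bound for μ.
μ ≤ 98.42

Upper bound (one-sided):
t* = 0.844 (one-sided for 80%)
Upper bound = x̄ + t* · s/√n = 97.2 + 0.844 · 17.8/√151 = 98.42

We are 80% confident that μ ≤ 98.42.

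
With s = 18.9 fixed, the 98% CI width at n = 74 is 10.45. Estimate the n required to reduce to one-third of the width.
n ≈ 666

CI width ∝ 1/√n
To reduce width by factor 3, need √n to grow by 3 → need 3² = 9 times as many samples.

Current: n = 74, width = 10.45
New: n = 666, width ≈ 3.42

Width reduced by factor of 10.45/3.42 = 3.06.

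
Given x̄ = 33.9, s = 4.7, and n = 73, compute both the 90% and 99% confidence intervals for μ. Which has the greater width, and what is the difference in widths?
99% CI is wider by 1.08

df = 72
90% CI: t* = 1.666, (32.98, 34.82), width = 2 · t* · s/√n = 1.83
99% CI: t* = 2.646, (32.44, 35.36), width = 2 · t* · s/√n = 2.91

The 99% CI is wider by 2.91 - 1.83 = 1.08.
Higher confidence requires a wider interval.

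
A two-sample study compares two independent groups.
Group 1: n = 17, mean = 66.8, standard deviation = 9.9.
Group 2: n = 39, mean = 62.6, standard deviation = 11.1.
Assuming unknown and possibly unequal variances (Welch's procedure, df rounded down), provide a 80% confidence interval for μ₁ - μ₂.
(0.30, 8.10)

Difference: x̄₁ - x̄₂ = 4.20
SE = √(s₁²/n₁ + s₂²/n₂) = √(9.9²/17 + 11.1²/39) = 2.9874
df = 34.04 → 34 (Welch–Satterthwaite, rounded down)
t* = 1.307

CI: 4.20 ± 1.307 · 2.9874 = 4.20 ± 3.90 = (0.30, 8.10)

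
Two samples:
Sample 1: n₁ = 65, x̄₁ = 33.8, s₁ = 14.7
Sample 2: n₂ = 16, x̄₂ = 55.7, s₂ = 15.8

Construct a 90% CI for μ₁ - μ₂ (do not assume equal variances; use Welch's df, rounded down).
(-29.39, -14.41)

Difference: x̄₁ - x̄₂ = -21.90
SE = √(s₁²/n₁ + s₂²/n₂) = √(14.7²/65 + 15.8²/16) = 4.3505
df = 21.84 → 21 (Welch–Satterthwaite, rounded down)
t* = 1.721

CI: -21.90 ± 1.721 · 4.3505 = -21.90 ± 7.49 = (-29.39, -14.41)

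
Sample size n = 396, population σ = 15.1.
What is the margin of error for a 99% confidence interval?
Margin of error = 1.95

Margin of error = z* · σ/√n
= 2.576 · 15.1/√396
= 2.576 · 15.1/19.8997
= 1.95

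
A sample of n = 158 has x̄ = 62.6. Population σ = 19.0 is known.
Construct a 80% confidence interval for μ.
(60.66, 64.54)

z-interval (σ known):
z* = 1.282 for 80% confidence

Margin of error = z* · σ/√n = 1.282 · 19.0/√158 = 1.94

CI: (62.6 - 1.94, 62.6 + 1.94) = (60.66, 64.54)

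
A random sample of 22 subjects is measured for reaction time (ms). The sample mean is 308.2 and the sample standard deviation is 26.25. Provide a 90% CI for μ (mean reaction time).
(298.57, 317.83)

t-interval (σ unknown):
df = n - 1 = 21
t* = 1.721 for 90% confidence

Margin of error = t* · s/√n = 1.721 · 26.25/√22 = 9.63

CI: (298.57, 317.83)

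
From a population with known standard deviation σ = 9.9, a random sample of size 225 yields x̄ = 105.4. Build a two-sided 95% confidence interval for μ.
(104.11, 106.69)

z-interval (σ known):
z* = 1.960 for 95% confidence

Margin of error = z* · σ/√n = 1.960 · 9.9/√225 = 1.29

CI: (105.4 - 1.29, 105.4 + 1.29) = (104.11, 106.69)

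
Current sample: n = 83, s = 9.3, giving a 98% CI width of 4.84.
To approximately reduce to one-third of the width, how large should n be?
n ≈ 747

CI width ∝ 1/√n
To reduce width by factor 3, need √n to grow by 3 → need 3² = 9 times as many samples.

Current: n = 83, width = 4.84
New: n = 747, width ≈ 1.59

Width reduced by factor of 4.84/1.59 = 3.04.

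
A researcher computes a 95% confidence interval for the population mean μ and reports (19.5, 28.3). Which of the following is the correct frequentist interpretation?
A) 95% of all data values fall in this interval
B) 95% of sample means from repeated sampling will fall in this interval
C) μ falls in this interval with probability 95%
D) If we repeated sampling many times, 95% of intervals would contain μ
D

A) Wrong — a CI is about the parameter μ, not individual data values.
B) Wrong — coverage applies to intervals containing μ, not to future x̄ values.
C) Wrong — μ is fixed; the randomness lives in the interval, not in μ.
D) Correct — this is the frequentist long-run coverage interpretation.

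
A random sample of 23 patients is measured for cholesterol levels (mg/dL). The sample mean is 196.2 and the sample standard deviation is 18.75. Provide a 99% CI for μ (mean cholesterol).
(185.18, 207.22)

t-interval (σ unknown):
df = n - 1 = 22
t* = 2.819 for 99% confidence

Margin of error = t* · s/√n = 2.819 · 18.75/√23 = 11.02

CI: (185.18, 207.22)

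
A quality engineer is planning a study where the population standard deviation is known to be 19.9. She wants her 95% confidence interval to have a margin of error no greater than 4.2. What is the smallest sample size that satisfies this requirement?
n ≥ 87

For margin E ≤ 4.2:
n ≥ (z* · σ / E)²
n ≥ (1.960 · 19.9 / 4.2)²
n ≥ 86.24

Minimum n = 87 (rounding up)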